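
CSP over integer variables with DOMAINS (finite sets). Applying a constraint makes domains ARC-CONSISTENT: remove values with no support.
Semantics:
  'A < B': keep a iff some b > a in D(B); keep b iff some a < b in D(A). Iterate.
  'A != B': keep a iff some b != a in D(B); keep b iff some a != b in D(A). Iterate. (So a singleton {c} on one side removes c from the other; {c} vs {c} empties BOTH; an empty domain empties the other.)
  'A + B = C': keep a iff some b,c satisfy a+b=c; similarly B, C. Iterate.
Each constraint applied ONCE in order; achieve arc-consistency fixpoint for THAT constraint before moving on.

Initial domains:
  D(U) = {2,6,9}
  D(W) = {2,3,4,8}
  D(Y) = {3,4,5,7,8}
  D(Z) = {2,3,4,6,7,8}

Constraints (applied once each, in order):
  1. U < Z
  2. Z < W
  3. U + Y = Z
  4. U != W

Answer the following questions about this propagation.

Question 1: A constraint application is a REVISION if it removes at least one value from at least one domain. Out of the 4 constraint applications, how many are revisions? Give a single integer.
Constraint 1 (U < Z) on D(U)={2,6,9} D(Z)={2,3,4,6,7,8}: U {2,6,9}->{2,6}; Z {2,3,4,6,7,8}->{3,4,6,7,8} => REVISION
Constraint 2 (Z < W) on D(Z)={3,4,6,7,8} D(W)={2,3,4,8}: Z {3,4,6,7,8}->{3,4,6,7}; W {2,3,4,8}->{4,8} => REVISION
Constraint 3 (U + Y = Z) on D(U)={2,6} D(Y)={3,4,5,7,8} D(Z)={3,4,6,7}: U {2,6}->{2}; Y {3,4,5,7,8}->{4,5}; Z {3,4,6,7}->{6,7} => REVISION
Constraint 4 (U != W) on D(U)={2} D(W)={4,8}: no change => not a revision
Total revisions = 3

Answer: 3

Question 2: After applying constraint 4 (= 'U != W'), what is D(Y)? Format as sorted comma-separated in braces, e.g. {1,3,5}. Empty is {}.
Answer: {4,5}

Derivation:
Constraint 1 (U < Z) on D(U)={2,6,9} D(Z)={2,3,4,6,7,8}: U {2,6,9}->{2,6}; Z {2,3,4,6,7,8}->{3,4,6,7,8}
Constraint 2 (Z < W) on D(Z)={3,4,6,7,8} D(W)={2,3,4,8}: Z {3,4,6,7,8}->{3,4,6,7}; W {2,3,4,8}->{4,8}
Constraint 3 (U + Y = Z) on D(U)={2,6} D(Y)={3,4,5,7,8} D(Z)={3,4,6,7}: U {2,6}->{2}; Y {3,4,5,7,8}->{4,5}; Z {3,4,6,7}->{6,7}
Constraint 4 (U != W) on D(U)={2} D(W)={4,8}: no change
So after constraint 4: D(Y) = {4,5}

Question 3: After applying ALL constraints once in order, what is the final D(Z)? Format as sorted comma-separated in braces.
Answer: {6,7}

Derivation:
Constraint 1 (U < Z) on D(U)={2,6,9} D(Z)={2,3,4,6,7,8}: U {2,6,9}->{2,6}; Z {2,3,4,6,7,8}->{3,4,6,7,8}
Constraint 2 (Z < W) on D(Z)={3,4,6,7,8} D(W)={2,3,4,8}: Z {3,4,6,7,8}->{3,4,6,7}; W {2,3,4,8}->{4,8}
Constraint 3 (U + Y = Z) on D(U)={2,6} D(Y)={3,4,5,7,8} D(Z)={3,4,6,7}: U {2,6}->{2}; Y {3,4,5,7,8}->{4,5}; Z {3,4,6,7}->{6,7}
Constraint 4 (U != W) on D(U)={2} D(W)={4,8}: no change
So after all 4 constraints: D(Z) = {6,7}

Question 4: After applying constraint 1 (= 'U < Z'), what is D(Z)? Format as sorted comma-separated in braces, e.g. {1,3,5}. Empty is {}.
Answer: {3,4,6,7,8}

Derivation:
Constraint 1 (U < Z) on D(U)={2,6,9} D(Z)={2,3,4,6,7,8}: U {2,6,9}->{2,6}; Z {2,3,4,6,7,8}->{3,4,6,7,8}
So after constraint 1: D(Z) = {3,4,6,7,8}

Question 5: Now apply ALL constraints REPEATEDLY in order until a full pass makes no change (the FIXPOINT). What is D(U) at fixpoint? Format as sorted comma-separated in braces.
Answer: {2}

Derivation:
pass 0 (initial): D(U)={2,6,9}
pass 1: U {2,6,9}->{2}; W {2,3,4,8}->{4,8}; Y {3,4,5,7,8}->{4,5}; Z {2,3,4,6,7,8}->{6,7}
pass 2: W {4,8}->{8}
pass 3: no change
Fixpoint after 3 passes: D(U) = {2}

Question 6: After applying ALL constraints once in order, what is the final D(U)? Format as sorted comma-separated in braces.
Answer: {2}

Derivation:
Constraint 1 (U < Z) on D(U)={2,6,9} D(Z)={2,3,4,6,7,8}: U {2,6,9}->{2,6}; Z {2,3,4,6,7,8}->{3,4,6,7,8}
Constraint 2 (Z < W) on D(Z)={3,4,6,7,8} D(W)={2,3,4,8}: Z {3,4,6,7,8}->{3,4,6,7}; W {2,3,4,8}->{4,8}
Constraint 3 (U + Y = Z) on D(U)={2,6} D(Y)={3,4,5,7,8} D(Z)={3,4,6,7}: U {2,6}->{2}; Y {3,4,5,7,8}->{4,5}; Z {3,4,6,7}->{6,7}
Constraint 4 (U != W) on D(U)={2} D(W)={4,8}: no change
So after all 4 constraints: D(U) = {2}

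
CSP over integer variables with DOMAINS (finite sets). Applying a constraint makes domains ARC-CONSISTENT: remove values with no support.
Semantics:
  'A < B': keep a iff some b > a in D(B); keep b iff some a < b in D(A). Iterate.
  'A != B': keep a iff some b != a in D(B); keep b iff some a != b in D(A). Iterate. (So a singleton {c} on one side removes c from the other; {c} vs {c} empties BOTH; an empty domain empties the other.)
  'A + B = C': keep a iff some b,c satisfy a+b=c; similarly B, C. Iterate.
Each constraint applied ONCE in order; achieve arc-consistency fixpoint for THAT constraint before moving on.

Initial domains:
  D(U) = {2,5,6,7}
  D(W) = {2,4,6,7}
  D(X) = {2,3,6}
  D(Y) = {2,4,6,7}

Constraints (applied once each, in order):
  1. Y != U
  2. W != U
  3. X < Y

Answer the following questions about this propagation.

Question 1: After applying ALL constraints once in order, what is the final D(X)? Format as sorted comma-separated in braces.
Constraint 1 (Y != U) on D(Y)={2,4,6,7} D(U)={2,5,6,7}: no change
Constraint 2 (W != U) on D(W)={2,4,6,7} D(U)={2,5,6,7}: no change
Constraint 3 (X < Y) on D(X)={2,3,6} D(Y)={2,4,6,7}: Y {2,4,6,7}->{4,6,7}
So after all 3 constraints: D(X) = {2,3,6}

Answer: {2,3,6}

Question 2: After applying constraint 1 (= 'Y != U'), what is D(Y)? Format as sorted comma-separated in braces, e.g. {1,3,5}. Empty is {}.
Answer: {2,4,6,7}

Derivation:
Constraint 1 (Y != U) on D(Y)={2,4,6,7} D(U)={2,5,6,7}: no change
So after constraint 1: D(Y) = {2,4,6,7}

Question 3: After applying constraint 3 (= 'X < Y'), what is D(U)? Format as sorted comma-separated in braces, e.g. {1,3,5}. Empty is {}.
Constraint 1 (Y != U) on D(Y)={2,4,6,7} D(U)={2,5,6,7}: no change
Constraint 2 (W != U) on D(W)={2,4,6,7} D(U)={2,5,6,7}: no change
Constraint 3 (X < Y) on D(X)={2,3,6} D(Y)={2,4,6,7}: Y {2,4,6,7}->{4,6,7}
So after constraint 3: D(U) = {2,5,6,7}

Answer: {2,5,6,7}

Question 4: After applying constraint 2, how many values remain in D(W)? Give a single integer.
Constraint 1 (Y != U) on D(Y)={2,4,6,7} D(U)={2,5,6,7}: no change
Constraint 2 (W != U) on D(W)={2,4,6,7} D(U)={2,5,6,7}: no change
So after constraint 2: D(W)={2,4,6,7}, size = 4

Answer: 4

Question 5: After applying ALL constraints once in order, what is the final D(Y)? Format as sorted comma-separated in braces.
Constraint 1 (Y != U) on D(Y)={2,4,6,7} D(U)={2,5,6,7}: no change
Constraint 2 (W != U) on D(W)={2,4,6,7} D(U)={2,5,6,7}: no change
Constraint 3 (X < Y) on D(X)={2,3,6} D(Y)={2,4,6,7}: Y {2,4,6,7}->{4,6,7}
So after all 3 constraints: D(Y) = {4,6,7}

Answer: {4,6,7}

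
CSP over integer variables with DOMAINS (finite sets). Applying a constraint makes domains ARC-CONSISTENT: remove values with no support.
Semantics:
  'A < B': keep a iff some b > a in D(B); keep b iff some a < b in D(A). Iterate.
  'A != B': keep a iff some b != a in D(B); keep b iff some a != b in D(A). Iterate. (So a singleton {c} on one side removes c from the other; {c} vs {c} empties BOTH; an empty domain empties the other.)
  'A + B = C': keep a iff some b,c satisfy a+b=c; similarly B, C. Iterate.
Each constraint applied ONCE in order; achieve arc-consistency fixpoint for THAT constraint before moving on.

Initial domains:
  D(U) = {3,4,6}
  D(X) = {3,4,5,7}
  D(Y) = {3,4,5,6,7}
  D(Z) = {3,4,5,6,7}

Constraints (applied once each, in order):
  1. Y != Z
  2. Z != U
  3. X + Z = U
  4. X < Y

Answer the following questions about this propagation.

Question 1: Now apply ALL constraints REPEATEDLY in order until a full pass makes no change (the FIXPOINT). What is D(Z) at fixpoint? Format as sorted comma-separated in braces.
pass 0 (initial): D(Z)={3,4,5,6,7}
pass 1: U {3,4,6}->{6}; X {3,4,5,7}->{3}; Y {3,4,5,6,7}->{4,5,6,7}; Z {3,4,5,6,7}->{3}
pass 2: no change
Fixpoint after 2 passes: D(Z) = {3}

Answer: {3}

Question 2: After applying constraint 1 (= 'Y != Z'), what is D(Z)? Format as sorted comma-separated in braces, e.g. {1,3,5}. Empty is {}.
Answer: {3,4,5,6,7}

Derivation:
Constraint 1 (Y != Z) on D(Y)={3,4,5,6,7} D(Z)={3,4,5,6,7}: no change
So after constraint 1: D(Z) = {3,4,5,6,7}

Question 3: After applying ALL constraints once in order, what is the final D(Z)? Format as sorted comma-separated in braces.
Constraint 1 (Y != Z) on D(Y)={3,4,5,6,7} D(Z)={3,4,5,6,7}: no change
Constraint 2 (Z != U) on D(Z)={3,4,5,6,7} D(U)={3,4,6}: no change
Constraint 3 (X + Z = U) on D(X)={3,4,5,7} D(Z)={3,4,5,6,7} D(U)={3,4,6}: X {3,4,5,7}->{3}; Z {3,4,5,6,7}->{3}; U {3,4,6}->{6}
Constraint 4 (X < Y) on D(X)={3} D(Y)={3,4,5,6,7}: Y {3,4,5,6,7}->{4,5,6,7}
So after all 4 constraints: D(Z) = {3}

Answer: {3}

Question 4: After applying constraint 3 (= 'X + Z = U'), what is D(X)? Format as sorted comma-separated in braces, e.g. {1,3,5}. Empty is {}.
Answer: {3}

Derivation:
Constraint 1 (Y != Z) on D(Y)={3,4,5,6,7} D(Z)={3,4,5,6,7}: no change
Constraint 2 (Z != U) on D(Z)={3,4,5,6,7} D(U)={3,4,6}: no change
Constraint 3 (X + Z = U) on D(X)={3,4,5,7} D(Z)={3,4,5,6,7} D(U)={3,4,6}: X {3,4,5,7}->{3}; Z {3,4,5,6,7}->{3}; U {3,4,6}->{6}
So after constraint 3: D(X) = {3}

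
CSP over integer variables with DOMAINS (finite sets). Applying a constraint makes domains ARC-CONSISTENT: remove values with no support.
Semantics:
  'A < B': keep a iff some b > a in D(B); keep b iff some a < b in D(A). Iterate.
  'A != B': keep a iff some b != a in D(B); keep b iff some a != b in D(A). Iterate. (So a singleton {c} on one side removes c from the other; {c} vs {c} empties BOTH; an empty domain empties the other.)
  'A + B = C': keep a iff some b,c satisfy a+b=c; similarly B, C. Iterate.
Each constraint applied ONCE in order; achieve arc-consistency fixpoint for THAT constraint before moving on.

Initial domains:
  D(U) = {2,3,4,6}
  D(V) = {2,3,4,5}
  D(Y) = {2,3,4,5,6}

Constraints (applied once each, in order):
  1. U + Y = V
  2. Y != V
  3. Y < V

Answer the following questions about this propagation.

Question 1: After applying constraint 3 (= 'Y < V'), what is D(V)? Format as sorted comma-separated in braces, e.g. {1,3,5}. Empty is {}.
Constraint 1 (U + Y = V) on D(U)={2,3,4,6} D(Y)={2,3,4,5,6} D(V)={2,3,4,5}: U {2,3,4,6}->{2,3}; Y {2,3,4,5,6}->{2,3}; V {2,3,4,5}->{4,5}
Constraint 2 (Y != V) on D(Y)={2,3} D(V)={4,5}: no change
Constraint 3 (Y < V) on D(Y)={2,3} D(V)={4,5}: no change
So after constraint 3: D(V) = {4,5}

Answer: {4,5}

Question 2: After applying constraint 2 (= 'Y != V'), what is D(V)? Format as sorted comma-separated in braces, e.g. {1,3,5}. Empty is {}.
Answer: {4,5}

Derivation:
Constraint 1 (U + Y = V) on D(U)={2,3,4,6} D(Y)={2,3,4,5,6} D(V)={2,3,4,5}: U {2,3,4,6}->{2,3}; Y {2,3,4,5,6}->{2,3}; V {2,3,4,5}->{4,5}
Constraint 2 (Y != V) on D(Y)={2,3} D(V)={4,5}: no change
So after constraint 2: D(V) = {4,5}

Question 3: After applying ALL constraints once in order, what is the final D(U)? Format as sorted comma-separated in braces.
Answer: {2,3}

Derivation:
Constraint 1 (U + Y = V) on D(U)={2,3,4,6} D(Y)={2,3,4,5,6} D(V)={2,3,4,5}: U {2,3,4,6}->{2,3}; Y {2,3,4,5,6}->{2,3}; V {2,3,4,5}->{4,5}
Constraint 2 (Y != V) on D(Y)={2,3} D(V)={4,5}: no change
Constraint 3 (Y < V) on D(Y)={2,3} D(V)={4,5}: no change
So after all 3 constraints: D(U) = {2,3}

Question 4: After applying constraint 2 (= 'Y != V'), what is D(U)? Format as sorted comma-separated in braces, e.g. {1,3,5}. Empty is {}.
Constraint 1 (U + Y = V) on D(U)={2,3,4,6} D(Y)={2,3,4,5,6} D(V)={2,3,4,5}: U {2,3,4,6}->{2,3}; Y {2,3,4,5,6}->{2,3}; V {2,3,4,5}->{4,5}
Constraint 2 (Y != V) on D(Y)={2,3} D(V)={4,5}: no change
So after constraint 2: D(U) = {2,3}

Answer: {2,3}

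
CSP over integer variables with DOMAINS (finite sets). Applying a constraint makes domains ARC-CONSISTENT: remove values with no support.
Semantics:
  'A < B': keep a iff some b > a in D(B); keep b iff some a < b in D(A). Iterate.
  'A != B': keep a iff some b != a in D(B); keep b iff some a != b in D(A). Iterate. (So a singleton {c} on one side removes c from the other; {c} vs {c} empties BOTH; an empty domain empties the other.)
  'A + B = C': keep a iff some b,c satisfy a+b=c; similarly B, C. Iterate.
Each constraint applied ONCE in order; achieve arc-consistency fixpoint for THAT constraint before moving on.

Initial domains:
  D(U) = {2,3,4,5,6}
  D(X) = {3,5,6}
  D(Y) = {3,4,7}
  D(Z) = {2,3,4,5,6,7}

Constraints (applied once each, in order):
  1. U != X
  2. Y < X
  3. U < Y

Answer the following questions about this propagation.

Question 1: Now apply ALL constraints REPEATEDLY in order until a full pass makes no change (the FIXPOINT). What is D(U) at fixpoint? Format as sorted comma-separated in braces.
pass 0 (initial): D(U)={2,3,4,5,6}
pass 1: U {2,3,4,5,6}->{2,3}; X {3,5,6}->{5,6}; Y {3,4,7}->{3,4}
pass 2: no change
Fixpoint after 2 passes: D(U) = {2,3}

Answer: {2,3}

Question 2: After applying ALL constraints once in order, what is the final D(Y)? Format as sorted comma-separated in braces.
Constraint 1 (U != X) on D(U)={2,3,4,5,6} D(X)={3,5,6}: no change
Constraint 2 (Y < X) on D(Y)={3,4,7} D(X)={3,5,6}: Y {3,4,7}->{3,4}; X {3,5,6}->{5,6}
Constraint 3 (U < Y) on D(U)={2,3,4,5,6} D(Y)={3,4}: U {2,3,4,5,6}->{2,3}
So after all 3 constraints: D(Y) = {3,4}

Answer: {3,4}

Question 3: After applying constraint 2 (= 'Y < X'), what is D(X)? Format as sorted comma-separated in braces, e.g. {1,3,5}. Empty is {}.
Constraint 1 (U != X) on D(U)={2,3,4,5,6} D(X)={3,5,6}: no change
Constraint 2 (Y < X) on D(Y)={3,4,7} D(X)={3,5,6}: Y {3,4,7}->{3,4}; X {3,5,6}->{5,6}
So after constraint 2: D(X) = {5,6}

Answer: {5,6}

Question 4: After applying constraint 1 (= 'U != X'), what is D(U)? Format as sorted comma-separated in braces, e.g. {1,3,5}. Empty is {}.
Answer: {2,3,4,5,6}

Derivation:
Constraint 1 (U != X) on D(U)={2,3,4,5,6} D(X)={3,5,6}: no change
So after constraint 1: D(U) = {2,3,4,5,6}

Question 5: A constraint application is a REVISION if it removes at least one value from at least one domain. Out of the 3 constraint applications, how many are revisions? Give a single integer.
Constraint 1 (U != X) on D(U)={2,3,4,5,6} D(X)={3,5,6}: no change => not a revision
Constraint 2 (Y < X) on D(Y)={3,4,7} D(X)={3,5,6}: Y {3,4,7}->{3,4}; X {3,5,6}->{5,6} => REVISION
Constraint 3 (U < Y) on D(U)={2,3,4,5,6} D(Y)={3,4}: U {2,3,4,5,6}->{2,3} => REVISION
Total revisions = 2

Answer: 2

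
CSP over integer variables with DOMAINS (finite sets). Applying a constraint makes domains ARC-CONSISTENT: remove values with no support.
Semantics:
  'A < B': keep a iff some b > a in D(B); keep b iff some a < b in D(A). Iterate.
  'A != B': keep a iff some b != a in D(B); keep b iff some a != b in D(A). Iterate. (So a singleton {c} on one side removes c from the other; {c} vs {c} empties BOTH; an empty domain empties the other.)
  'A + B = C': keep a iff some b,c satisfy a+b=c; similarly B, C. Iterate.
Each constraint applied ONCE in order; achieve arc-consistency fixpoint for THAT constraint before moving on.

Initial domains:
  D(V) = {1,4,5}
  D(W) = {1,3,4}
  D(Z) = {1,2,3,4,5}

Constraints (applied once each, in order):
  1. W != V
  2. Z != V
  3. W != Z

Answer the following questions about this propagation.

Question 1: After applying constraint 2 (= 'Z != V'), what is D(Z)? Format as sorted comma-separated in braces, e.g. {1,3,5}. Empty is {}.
Constraint 1 (W != V) on D(W)={1,3,4} D(V)={1,4,5}: no change
Constraint 2 (Z != V) on D(Z)={1,2,3,4,5} D(V)={1,4,5}: no change
So after constraint 2: D(Z) = {1,2,3,4,5}

Answer: {1,2,3,4,5}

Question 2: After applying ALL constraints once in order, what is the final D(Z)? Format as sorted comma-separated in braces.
Answer: {1,2,3,4,5}

Derivation:
Constraint 1 (W != V) on D(W)={1,3,4} D(V)={1,4,5}: no change
Constraint 2 (Z != V) on D(Z)={1,2,3,4,5} D(V)={1,4,5}: no change
Constraint 3 (W != Z) on D(W)={1,3,4} D(Z)={1,2,3,4,5}: no change
So after all 3 constraints: D(Z) = {1,2,3,4,5}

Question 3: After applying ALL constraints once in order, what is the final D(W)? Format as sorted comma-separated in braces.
Constraint 1 (W != V) on D(W)={1,3,4} D(V)={1,4,5}: no change
Constraint 2 (Z != V) on D(Z)={1,2,3,4,5} D(V)={1,4,5}: no change
Constraint 3 (W != Z) on D(W)={1,3,4} D(Z)={1,2,3,4,5}: no change
So after all 3 constraints: D(W) = {1,3,4}

Answer: {1,3,4}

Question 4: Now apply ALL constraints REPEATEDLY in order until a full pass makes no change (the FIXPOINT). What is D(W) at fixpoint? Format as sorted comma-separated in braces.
pass 0 (initial): D(W)={1,3,4}
pass 1: no change
Fixpoint after 1 passes: D(W) = {1,3,4}

Answer: {1,3,4}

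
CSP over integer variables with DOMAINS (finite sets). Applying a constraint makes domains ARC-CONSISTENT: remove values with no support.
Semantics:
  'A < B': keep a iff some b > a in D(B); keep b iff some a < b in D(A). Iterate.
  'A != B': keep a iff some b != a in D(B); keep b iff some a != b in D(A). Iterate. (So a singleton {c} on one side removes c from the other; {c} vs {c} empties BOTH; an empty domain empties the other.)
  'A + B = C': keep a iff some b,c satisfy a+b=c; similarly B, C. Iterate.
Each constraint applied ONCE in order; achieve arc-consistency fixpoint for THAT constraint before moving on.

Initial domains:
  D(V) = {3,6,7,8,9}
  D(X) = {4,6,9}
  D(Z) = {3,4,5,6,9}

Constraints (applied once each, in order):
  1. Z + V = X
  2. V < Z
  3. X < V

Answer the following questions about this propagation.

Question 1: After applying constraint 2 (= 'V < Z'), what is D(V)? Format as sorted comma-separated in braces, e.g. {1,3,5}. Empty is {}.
Constraint 1 (Z + V = X) on D(Z)={3,4,5,6,9} D(V)={3,6,7,8,9} D(X)={4,6,9}: Z {3,4,5,6,9}->{3,6}; V {3,6,7,8,9}->{3,6}; X {4,6,9}->{6,9}
Constraint 2 (V < Z) on D(V)={3,6} D(Z)={3,6}: V {3,6}->{3}; Z {3,6}->{6}
So after constraint 2: D(V) = {3}

Answer: {3}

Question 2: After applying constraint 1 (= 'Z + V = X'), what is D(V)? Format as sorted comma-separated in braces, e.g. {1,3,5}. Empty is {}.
Constraint 1 (Z + V = X) on D(Z)={3,4,5,6,9} D(V)={3,6,7,8,9} D(X)={4,6,9}: Z {3,4,5,6,9}->{3,6}; V {3,6,7,8,9}->{3,6}; X {4,6,9}->{6,9}
So after constraint 1: D(V) = {3,6}

Answer: {3,6}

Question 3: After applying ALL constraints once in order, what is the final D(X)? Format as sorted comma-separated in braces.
Answer: {}

Derivation:
Constraint 1 (Z + V = X) on D(Z)={3,4,5,6,9} D(V)={3,6,7,8,9} D(X)={4,6,9}: Z {3,4,5,6,9}->{3,6}; V {3,6,7,8,9}->{3,6}; X {4,6,9}->{6,9}
Constraint 2 (V < Z) on D(V)={3,6} D(Z)={3,6}: V {3,6}->{3}; Z {3,6}->{6}
Constraint 3 (X < V) on D(X)={6,9} D(V)={3}: X {6,9}->{}; V {3}->{}
So after all 3 constraints: D(X) = {}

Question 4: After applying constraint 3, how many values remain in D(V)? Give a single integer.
Constraint 1 (Z + V = X) on D(Z)={3,4,5,6,9} D(V)={3,6,7,8,9} D(X)={4,6,9}: Z {3,4,5,6,9}->{3,6}; V {3,6,7,8,9}->{3,6}; X {4,6,9}->{6,9}
Constraint 2 (V < Z) on D(V)={3,6} D(Z)={3,6}: V {3,6}->{3}; Z {3,6}->{6}
Constraint 3 (X < V) on D(X)={6,9} D(V)={3}: X {6,9}->{}; V {3}->{}
So after constraint 3: D(V)={}, size = 0

Answer: 0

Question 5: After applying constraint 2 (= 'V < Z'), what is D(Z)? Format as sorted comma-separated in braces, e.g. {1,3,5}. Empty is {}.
Answer: {6}

Derivation:
Constraint 1 (Z + V = X) on D(Z)={3,4,5,6,9} D(V)={3,6,7,8,9} D(X)={4,6,9}: Z {3,4,5,6,9}->{3,6}; V {3,6,7,8,9}->{3,6}; X {4,6,9}->{6,9}
Constraint 2 (V < Z) on D(V)={3,6} D(Z)={3,6}: V {3,6}->{3}; Z {3,6}->{6}
So after constraint 2: D(Z) = {6}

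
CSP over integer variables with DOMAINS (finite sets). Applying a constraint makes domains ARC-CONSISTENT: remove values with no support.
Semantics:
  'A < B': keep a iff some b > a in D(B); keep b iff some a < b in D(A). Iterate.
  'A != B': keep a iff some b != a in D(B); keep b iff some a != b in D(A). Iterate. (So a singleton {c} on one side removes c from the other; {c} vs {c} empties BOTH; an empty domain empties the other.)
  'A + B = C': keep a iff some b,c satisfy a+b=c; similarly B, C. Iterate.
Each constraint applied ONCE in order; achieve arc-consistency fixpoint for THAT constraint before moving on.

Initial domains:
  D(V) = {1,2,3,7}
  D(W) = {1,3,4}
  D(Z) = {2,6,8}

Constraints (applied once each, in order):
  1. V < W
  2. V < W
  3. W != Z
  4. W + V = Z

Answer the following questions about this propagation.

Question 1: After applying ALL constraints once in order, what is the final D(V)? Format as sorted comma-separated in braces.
Answer: {2,3}

Derivation:
Constraint 1 (V < W) on D(V)={1,2,3,7} D(W)={1,3,4}: V {1,2,3,7}->{1,2,3}; W {1,3,4}->{3,4}
Constraint 2 (V < W) on D(V)={1,2,3} D(W)={3,4}: no change
Constraint 3 (W != Z) on D(W)={3,4} D(Z)={2,6,8}: no change
Constraint 4 (W + V = Z) on D(W)={3,4} D(V)={1,2,3} D(Z)={2,6,8}: V {1,2,3}->{2,3}; Z {2,6,8}->{6}
So after all 4 constraints: D(V) = {2,3}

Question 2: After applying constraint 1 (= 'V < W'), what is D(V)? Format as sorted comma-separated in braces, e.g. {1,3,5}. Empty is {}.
Answer: {1,2,3}

Derivation:
Constraint 1 (V < W) on D(V)={1,2,3,7} D(W)={1,3,4}: V {1,2,3,7}->{1,2,3}; W {1,3,4}->{3,4}
So after constraint 1: D(V) = {1,2,3}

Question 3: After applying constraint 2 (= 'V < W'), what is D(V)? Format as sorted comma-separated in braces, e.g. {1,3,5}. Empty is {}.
Constraint 1 (V < W) on D(V)={1,2,3,7} D(W)={1,3,4}: V {1,2,3,7}->{1,2,3}; W {1,3,4}->{3,4}
Constraint 2 (V < W) on D(V)={1,2,3} D(W)={3,4}: no change
So after constraint 2: D(V) = {1,2,3}

Answer: {1,2,3}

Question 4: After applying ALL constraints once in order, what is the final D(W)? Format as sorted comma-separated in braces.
Answer: {3,4}

Derivation:
Constraint 1 (V < W) on D(V)={1,2,3,7} D(W)={1,3,4}: V {1,2,3,7}->{1,2,3}; W {1,3,4}->{3,4}
Constraint 2 (V < W) on D(V)={1,2,3} D(W)={3,4}: no change
Constraint 3 (W != Z) on D(W)={3,4} D(Z)={2,6,8}: no change
Constraint 4 (W + V = Z) on D(W)={3,4} D(V)={1,2,3} D(Z)={2,6,8}: V {1,2,3}->{2,3}; Z {2,6,8}->{6}
So after all 4 constraints: D(W) = {3,4}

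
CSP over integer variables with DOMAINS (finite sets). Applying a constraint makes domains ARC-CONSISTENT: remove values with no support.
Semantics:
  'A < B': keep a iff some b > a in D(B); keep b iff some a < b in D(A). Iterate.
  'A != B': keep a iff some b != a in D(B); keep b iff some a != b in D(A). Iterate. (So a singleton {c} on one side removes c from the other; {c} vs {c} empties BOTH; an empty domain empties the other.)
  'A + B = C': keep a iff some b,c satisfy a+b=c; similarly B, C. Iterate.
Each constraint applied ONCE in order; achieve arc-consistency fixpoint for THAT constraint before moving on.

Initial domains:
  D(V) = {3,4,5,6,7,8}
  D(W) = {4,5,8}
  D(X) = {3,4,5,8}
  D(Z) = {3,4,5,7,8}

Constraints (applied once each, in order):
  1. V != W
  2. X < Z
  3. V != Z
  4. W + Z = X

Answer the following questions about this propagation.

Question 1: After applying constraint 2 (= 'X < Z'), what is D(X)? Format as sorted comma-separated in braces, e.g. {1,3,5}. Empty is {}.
Constraint 1 (V != W) on D(V)={3,4,5,6,7,8} D(W)={4,5,8}: no change
Constraint 2 (X < Z) on D(X)={3,4,5,8} D(Z)={3,4,5,7,8}: X {3,4,5,8}->{3,4,5}; Z {3,4,5,7,8}->{4,5,7,8}
So after constraint 2: D(X) = {3,4,5}

Answer: {3,4,5}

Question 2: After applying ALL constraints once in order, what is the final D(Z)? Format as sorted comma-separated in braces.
Answer: {}

Derivation:
Constraint 1 (V != W) on D(V)={3,4,5,6,7,8} D(W)={4,5,8}: no change
Constraint 2 (X < Z) on D(X)={3,4,5,8} D(Z)={3,4,5,7,8}: X {3,4,5,8}->{3,4,5}; Z {3,4,5,7,8}->{4,5,7,8}
Constraint 3 (V != Z) on D(V)={3,4,5,6,7,8} D(Z)={4,5,7,8}: no change
Constraint 4 (W + Z = X) on D(W)={4,5,8} D(Z)={4,5,7,8} D(X)={3,4,5}: W {4,5,8}->{}; Z {4,5,7,8}->{}; X {3,4,5}->{}
So after all 4 constraints: D(Z) = {}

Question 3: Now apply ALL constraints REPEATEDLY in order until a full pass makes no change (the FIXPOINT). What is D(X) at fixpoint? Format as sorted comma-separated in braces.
pass 0 (initial): D(X)={3,4,5,8}
pass 1: W {4,5,8}->{}; X {3,4,5,8}->{}; Z {3,4,5,7,8}->{}
pass 2: V {3,4,5,6,7,8}->{}
pass 3: no change
Fixpoint after 3 passes: D(X) = {}

Answer: {}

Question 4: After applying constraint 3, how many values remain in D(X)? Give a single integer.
Constraint 1 (V != W) on D(V)={3,4,5,6,7,8} D(W)={4,5,8}: no change
Constraint 2 (X < Z) on D(X)={3,4,5,8} D(Z)={3,4,5,7,8}: X {3,4,5,8}->{3,4,5}; Z {3,4,5,7,8}->{4,5,7,8}
Constraint 3 (V != Z) on D(V)={3,4,5,6,7,8} D(Z)={4,5,7,8}: no change
So after constraint 3: D(X)={3,4,5}, size = 3

Answer: 3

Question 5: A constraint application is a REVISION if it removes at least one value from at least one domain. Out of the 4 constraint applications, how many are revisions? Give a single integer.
Answer: 2

Derivation:
Constraint 1 (V != W) on D(V)={3,4,5,6,7,8} D(W)={4,5,8}: no change => not a revision
Constraint 2 (X < Z) on D(X)={3,4,5,8} D(Z)={3,4,5,7,8}: X {3,4,5,8}->{3,4,5}; Z {3,4,5,7,8}->{4,5,7,8} => REVISION
Constraint 3 (V != Z) on D(V)={3,4,5,6,7,8} D(Z)={4,5,7,8}: no change => not a revision
Constraint 4 (W + Z = X) on D(W)={4,5,8} D(Z)={4,5,7,8} D(X)={3,4,5}: W {4,5,8}->{}; Z {4,5,7,8}->{}; X {3,4,5}->{} => REVISION
Total revisions = 2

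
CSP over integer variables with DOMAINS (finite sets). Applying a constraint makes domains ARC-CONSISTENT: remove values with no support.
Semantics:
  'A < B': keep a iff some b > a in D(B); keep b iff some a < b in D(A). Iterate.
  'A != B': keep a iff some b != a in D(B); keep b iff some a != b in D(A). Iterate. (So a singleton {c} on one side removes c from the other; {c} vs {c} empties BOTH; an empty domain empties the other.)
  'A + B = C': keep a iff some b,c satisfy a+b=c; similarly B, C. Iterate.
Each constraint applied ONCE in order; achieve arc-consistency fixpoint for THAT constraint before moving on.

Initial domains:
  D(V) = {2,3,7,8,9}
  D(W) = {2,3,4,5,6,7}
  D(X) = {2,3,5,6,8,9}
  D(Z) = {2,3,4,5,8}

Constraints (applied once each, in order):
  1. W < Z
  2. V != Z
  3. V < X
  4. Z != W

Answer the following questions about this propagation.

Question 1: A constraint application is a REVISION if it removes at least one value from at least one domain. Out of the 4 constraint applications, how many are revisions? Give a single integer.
Constraint 1 (W < Z) on D(W)={2,3,4,5,6,7} D(Z)={2,3,4,5,8}: Z {2,3,4,5,8}->{3,4,5,8} => REVISION
Constraint 2 (V != Z) on D(V)={2,3,7,8,9} D(Z)={3,4,5,8}: no change => not a revision
Constraint 3 (V < X) on D(V)={2,3,7,8,9} D(X)={2,3,5,6,8,9}: V {2,3,7,8,9}->{2,3,7,8}; X {2,3,5,6,8,9}->{3,5,6,8,9} => REVISION
Constraint 4 (Z != W) on D(Z)={3,4,5,8} D(W)={2,3,4,5,6,7}: no change => not a revision
Total revisions = 2

Answer: 2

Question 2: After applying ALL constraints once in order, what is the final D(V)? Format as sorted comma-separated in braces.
Constraint 1 (W < Z) on D(W)={2,3,4,5,6,7} D(Z)={2,3,4,5,8}: Z {2,3,4,5,8}->{3,4,5,8}
Constraint 2 (V != Z) on D(V)={2,3,7,8,9} D(Z)={3,4,5,8}: no change
Constraint 3 (V < X) on D(V)={2,3,7,8,9} D(X)={2,3,5,6,8,9}: V {2,3,7,8,9}->{2,3,7,8}; X {2,3,5,6,8,9}->{3,5,6,8,9}
Constraint 4 (Z != W) on D(Z)={3,4,5,8} D(W)={2,3,4,5,6,7}: no change
So after all 4 constraints: D(V) = {2,3,7,8}

Answer: {2,3,7,8}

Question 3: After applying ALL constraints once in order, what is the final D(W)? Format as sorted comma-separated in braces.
Constraint 1 (W < Z) on D(W)={2,3,4,5,6,7} D(Z)={2,3,4,5,8}: Z {2,3,4,5,8}->{3,4,5,8}
Constraint 2 (V != Z) on D(V)={2,3,7,8,9} D(Z)={3,4,5,8}: no change
Constraint 3 (V < X) on D(V)={2,3,7,8,9} D(X)={2,3,5,6,8,9}: V {2,3,7,8,9}->{2,3,7,8}; X {2,3,5,6,8,9}->{3,5,6,8,9}
Constraint 4 (Z != W) on D(Z)={3,4,5,8} D(W)={2,3,4,5,6,7}: no change
So after all 4 constraints: D(W) = {2,3,4,5,6,7}

Answer: {2,3,4,5,6,7}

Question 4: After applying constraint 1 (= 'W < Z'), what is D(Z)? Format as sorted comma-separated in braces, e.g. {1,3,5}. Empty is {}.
Constraint 1 (W < Z) on D(W)={2,3,4,5,6,7} D(Z)={2,3,4,5,8}: Z {2,3,4,5,8}->{3,4,5,8}
So after constraint 1: D(Z) = {3,4,5,8}

Answer: {3,4,5,8}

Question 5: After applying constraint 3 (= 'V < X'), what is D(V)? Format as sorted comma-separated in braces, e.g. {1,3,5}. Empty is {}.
Constraint 1 (W < Z) on D(W)={2,3,4,5,6,7} D(Z)={2,3,4,5,8}: Z {2,3,4,5,8}->{3,4,5,8}
Constraint 2 (V != Z) on D(V)={2,3,7,8,9} D(Z)={3,4,5,8}: no change
Constraint 3 (V < X) on D(V)={2,3,7,8,9} D(X)={2,3,5,6,8,9}: V {2,3,7,8,9}->{2,3,7,8}; X {2,3,5,6,8,9}->{3,5,6,8,9}
So after constraint 3: D(V) = {2,3,7,8}

Answer: {2,3,7,8}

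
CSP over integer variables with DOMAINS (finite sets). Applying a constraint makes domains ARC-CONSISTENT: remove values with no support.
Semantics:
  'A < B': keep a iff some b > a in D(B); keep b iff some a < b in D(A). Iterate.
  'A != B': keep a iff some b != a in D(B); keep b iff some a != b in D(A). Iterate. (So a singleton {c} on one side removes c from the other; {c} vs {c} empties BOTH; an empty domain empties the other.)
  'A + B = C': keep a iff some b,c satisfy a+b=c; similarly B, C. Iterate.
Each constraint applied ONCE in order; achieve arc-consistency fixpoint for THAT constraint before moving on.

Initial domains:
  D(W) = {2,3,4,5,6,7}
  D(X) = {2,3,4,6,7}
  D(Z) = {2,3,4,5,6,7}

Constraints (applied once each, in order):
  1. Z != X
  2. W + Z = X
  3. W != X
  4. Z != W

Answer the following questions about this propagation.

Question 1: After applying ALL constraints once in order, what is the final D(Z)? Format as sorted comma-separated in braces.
Constraint 1 (Z != X) on D(Z)={2,3,4,5,6,7} D(X)={2,3,4,6,7}: no change
Constraint 2 (W + Z = X) on D(W)={2,3,4,5,6,7} D(Z)={2,3,4,5,6,7} D(X)={2,3,4,6,7}: W {2,3,4,5,6,7}->{2,3,4,5}; Z {2,3,4,5,6,7}->{2,3,4,5}; X {2,3,4,6,7}->{4,6,7}
Constraint 3 (W != X) on D(W)={2,3,4,5} D(X)={4,6,7}: no change
Constraint 4 (Z != W) on D(Z)={2,3,4,5} D(W)={2,3,4,5}: no change
So after all 4 constraints: D(Z) = {2,3,4,5}

Answer: {2,3,4,5}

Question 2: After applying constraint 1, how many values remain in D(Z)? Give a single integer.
Constraint 1 (Z != X) on D(Z)={2,3,4,5,6,7} D(X)={2,3,4,6,7}: no change
So after constraint 1: D(Z)={2,3,4,5,6,7}, size = 6

Answer: 6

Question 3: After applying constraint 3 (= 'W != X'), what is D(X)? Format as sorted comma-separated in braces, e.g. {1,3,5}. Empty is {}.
Constraint 1 (Z != X) on D(Z)={2,3,4,5,6,7} D(X)={2,3,4,6,7}: no change
Constraint 2 (W + Z = X) on D(W)={2,3,4,5,6,7} D(Z)={2,3,4,5,6,7} D(X)={2,3,4,6,7}: W {2,3,4,5,6,7}->{2,3,4,5}; Z {2,3,4,5,6,7}->{2,3,4,5}; X {2,3,4,6,7}->{4,6,7}
Constraint 3 (W != X) on D(W)={2,3,4,5} D(X)={4,6,7}: no change
So after constraint 3: D(X) = {4,6,7}

Answer: {4,6,7}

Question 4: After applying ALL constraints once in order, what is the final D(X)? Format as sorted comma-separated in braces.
Constraint 1 (Z != X) on D(Z)={2,3,4,5,6,7} D(X)={2,3,4,6,7}: no change
Constraint 2 (W + Z = X) on D(W)={2,3,4,5,6,7} D(Z)={2,3,4,5,6,7} D(X)={2,3,4,6,7}: W {2,3,4,5,6,7}->{2,3,4,5}; Z {2,3,4,5,6,7}->{2,3,4,5}; X {2,3,4,6,7}->{4,6,7}
Constraint 3 (W != X) on D(W)={2,3,4,5} D(X)={4,6,7}: no change
Constraint 4 (Z != W) on D(Z)={2,3,4,5} D(W)={2,3,4,5}: no change
So after all 4 constraints: D(X) = {4,6,7}

Answer: {4,6,7}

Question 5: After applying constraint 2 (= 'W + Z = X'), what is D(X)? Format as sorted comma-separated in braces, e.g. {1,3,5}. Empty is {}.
Constraint 1 (Z != X) on D(Z)={2,3,4,5,6,7} D(X)={2,3,4,6,7}: no change
Constraint 2 (W + Z = X) on D(W)={2,3,4,5,6,7} D(Z)={2,3,4,5,6,7} D(X)={2,3,4,6,7}: W {2,3,4,5,6,7}->{2,3,4,5}; Z {2,3,4,5,6,7}->{2,3,4,5}; X {2,3,4,6,7}->{4,6,7}
So after constraint 2: D(X) = {4,6,7}

Answer: {4,6,7}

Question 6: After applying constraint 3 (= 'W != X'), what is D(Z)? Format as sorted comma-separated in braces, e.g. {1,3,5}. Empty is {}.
Answer: {2,3,4,5}

Derivation:
Constraint 1 (Z != X) on D(Z)={2,3,4,5,6,7} D(X)={2,3,4,6,7}: no change
Constraint 2 (W + Z = X) on D(W)={2,3,4,5,6,7} D(Z)={2,3,4,5,6,7} D(X)={2,3,4,6,7}: W {2,3,4,5,6,7}->{2,3,4,5}; Z {2,3,4,5,6,7}->{2,3,4,5}; X {2,3,4,6,7}->{4,6,7}
Constraint 3 (W != X) on D(W)={2,3,4,5} D(X)={4,6,7}: no change
So after constraint 3: D(Z) = {2,3,4,5}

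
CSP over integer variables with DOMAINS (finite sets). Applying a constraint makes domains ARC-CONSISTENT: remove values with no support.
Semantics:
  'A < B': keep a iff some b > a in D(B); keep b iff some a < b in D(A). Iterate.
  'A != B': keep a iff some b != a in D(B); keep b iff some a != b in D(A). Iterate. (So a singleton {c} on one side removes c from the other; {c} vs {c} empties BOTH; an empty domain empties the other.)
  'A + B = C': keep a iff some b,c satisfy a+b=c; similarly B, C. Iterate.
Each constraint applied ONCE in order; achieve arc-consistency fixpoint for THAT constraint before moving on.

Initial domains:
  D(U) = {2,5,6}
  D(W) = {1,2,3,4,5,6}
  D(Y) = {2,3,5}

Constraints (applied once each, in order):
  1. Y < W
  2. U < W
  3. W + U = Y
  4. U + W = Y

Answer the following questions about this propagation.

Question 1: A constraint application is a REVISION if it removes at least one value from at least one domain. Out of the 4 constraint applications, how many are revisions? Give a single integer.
Constraint 1 (Y < W) on D(Y)={2,3,5} D(W)={1,2,3,4,5,6}: W {1,2,3,4,5,6}->{3,4,5,6} => REVISION
Constraint 2 (U < W) on D(U)={2,5,6} D(W)={3,4,5,6}: U {2,5,6}->{2,5} => REVISION
Constraint 3 (W + U = Y) on D(W)={3,4,5,6} D(U)={2,5} D(Y)={2,3,5}: W {3,4,5,6}->{3}; U {2,5}->{2}; Y {2,3,5}->{5} => REVISION
Constraint 4 (U + W = Y) on D(U)={2} D(W)={3} D(Y)={5}: no change => not a revision
Total revisions = 3

Answer: 3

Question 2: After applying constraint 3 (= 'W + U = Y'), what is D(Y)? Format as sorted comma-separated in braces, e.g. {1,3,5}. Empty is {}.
Answer: {5}

Derivation:
Constraint 1 (Y < W) on D(Y)={2,3,5} D(W)={1,2,3,4,5,6}: W {1,2,3,4,5,6}->{3,4,5,6}
Constraint 2 (U < W) on D(U)={2,5,6} D(W)={3,4,5,6}: U {2,5,6}->{2,5}
Constraint 3 (W + U = Y) on D(W)={3,4,5,6} D(U)={2,5} D(Y)={2,3,5}: W {3,4,5,6}->{3}; U {2,5}->{2}; Y {2,3,5}->{5}
So after constraint 3: D(Y) = {5}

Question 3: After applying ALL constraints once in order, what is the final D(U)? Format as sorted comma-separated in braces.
Answer: {2}

Derivation:
Constraint 1 (Y < W) on D(Y)={2,3,5} D(W)={1,2,3,4,5,6}: W {1,2,3,4,5,6}->{3,4,5,6}
Constraint 2 (U < W) on D(U)={2,5,6} D(W)={3,4,5,6}: U {2,5,6}->{2,5}
Constraint 3 (W + U = Y) on D(W)={3,4,5,6} D(U)={2,5} D(Y)={2,3,5}: W {3,4,5,6}->{3}; U {2,5}->{2}; Y {2,3,5}->{5}
Constraint 4 (U + W = Y) on D(U)={2} D(W)={3} D(Y)={5}: no change
So after all 4 constraints: D(U) = {2}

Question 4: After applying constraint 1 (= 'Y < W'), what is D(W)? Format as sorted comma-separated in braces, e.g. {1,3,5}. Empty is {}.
Answer: {3,4,5,6}

Derivation:
Constraint 1 (Y < W) on D(Y)={2,3,5} D(W)={1,2,3,4,5,6}: W {1,2,3,4,5,6}->{3,4,5,6}
So after constraint 1: D(W) = {3,4,5,6}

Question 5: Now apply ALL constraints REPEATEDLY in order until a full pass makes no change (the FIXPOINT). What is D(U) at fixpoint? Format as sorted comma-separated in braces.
pass 0 (initial): D(U)={2,5,6}
pass 1: U {2,5,6}->{2}; W {1,2,3,4,5,6}->{3}; Y {2,3,5}->{5}
pass 2: U {2}->{}; W {3}->{}; Y {5}->{}
pass 3: no change
Fixpoint after 3 passes: D(U) = {}

Answer: {}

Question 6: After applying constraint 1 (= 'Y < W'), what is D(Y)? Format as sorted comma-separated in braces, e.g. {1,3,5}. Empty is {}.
Answer: {2,3,5}

Derivation:
Constraint 1 (Y < W) on D(Y)={2,3,5} D(W)={1,2,3,4,5,6}: W {1,2,3,4,5,6}->{3,4,5,6}
So after constraint 1: D(Y) = {2,3,5}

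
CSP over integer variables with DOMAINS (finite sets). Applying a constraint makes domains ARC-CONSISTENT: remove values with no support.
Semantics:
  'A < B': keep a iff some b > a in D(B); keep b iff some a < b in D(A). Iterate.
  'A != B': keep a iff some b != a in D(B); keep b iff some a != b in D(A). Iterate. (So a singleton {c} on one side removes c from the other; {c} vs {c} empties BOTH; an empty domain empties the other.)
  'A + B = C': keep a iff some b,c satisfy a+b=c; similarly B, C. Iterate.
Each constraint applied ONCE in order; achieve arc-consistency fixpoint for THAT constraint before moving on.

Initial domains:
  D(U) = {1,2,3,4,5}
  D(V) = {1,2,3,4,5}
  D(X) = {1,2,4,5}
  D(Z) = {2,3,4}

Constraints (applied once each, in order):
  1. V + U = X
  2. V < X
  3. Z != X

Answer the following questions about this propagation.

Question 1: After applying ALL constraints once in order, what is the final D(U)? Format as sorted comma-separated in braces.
Answer: {1,2,3,4}

Derivation:
Constraint 1 (V + U = X) on D(V)={1,2,3,4,5} D(U)={1,2,3,4,5} D(X)={1,2,4,5}: V {1,2,3,4,5}->{1,2,3,4}; U {1,2,3,4,5}->{1,2,3,4}; X {1,2,4,5}->{2,4,5}
Constraint 2 (V < X) on D(V)={1,2,3,4} D(X)={2,4,5}: no change
Constraint 3 (Z != X) on D(Z)={2,3,4} D(X)={2,4,5}: no change
So after all 3 constraints: D(U) = {1,2,3,4}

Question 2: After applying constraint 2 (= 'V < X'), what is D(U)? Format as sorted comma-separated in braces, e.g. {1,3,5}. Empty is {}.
Answer: {1,2,3,4}

Derivation:
Constraint 1 (V + U = X) on D(V)={1,2,3,4,5} D(U)={1,2,3,4,5} D(X)={1,2,4,5}: V {1,2,3,4,5}->{1,2,3,4}; U {1,2,3,4,5}->{1,2,3,4}; X {1,2,4,5}->{2,4,5}
Constraint 2 (V < X) on D(V)={1,2,3,4} D(X)={2,4,5}: no change
So after constraint 2: D(U) = {1,2,3,4}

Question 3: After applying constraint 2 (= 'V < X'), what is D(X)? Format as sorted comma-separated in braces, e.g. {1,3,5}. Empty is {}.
Constraint 1 (V + U = X) on D(V)={1,2,3,4,5} D(U)={1,2,3,4,5} D(X)={1,2,4,5}: V {1,2,3,4,5}->{1,2,3,4}; U {1,2,3,4,5}->{1,2,3,4}; X {1,2,4,5}->{2,4,5}
Constraint 2 (V < X) on D(V)={1,2,3,4} D(X)={2,4,5}: no change
So after constraint 2: D(X) = {2,4,5}

Answer: {2,4,5}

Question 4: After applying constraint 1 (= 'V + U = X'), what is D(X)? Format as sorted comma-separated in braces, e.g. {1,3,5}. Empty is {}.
Constraint 1 (V + U = X) on D(V)={1,2,3,4,5} D(U)={1,2,3,4,5} D(X)={1,2,4,5}: V {1,2,3,4,5}->{1,2,3,4}; U {1,2,3,4,5}->{1,2,3,4}; X {1,2,4,5}->{2,4,5}
So after constraint 1: D(X) = {2,4,5}

Answer: {2,4,5}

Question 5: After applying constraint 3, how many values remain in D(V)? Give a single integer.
Answer: 4

Derivation:
Constraint 1 (V + U = X) on D(V)={1,2,3,4,5} D(U)={1,2,3,4,5} D(X)={1,2,4,5}: V {1,2,3,4,5}->{1,2,3,4}; U {1,2,3,4,5}->{1,2,3,4}; X {1,2,4,5}->{2,4,5}
Constraint 2 (V < X) on D(V)={1,2,3,4} D(X)={2,4,5}: no change
Constraint 3 (Z != X) on D(Z)={2,3,4} D(X)={2,4,5}: no change
So after constraint 3: D(V)={1,2,3,4}, size = 4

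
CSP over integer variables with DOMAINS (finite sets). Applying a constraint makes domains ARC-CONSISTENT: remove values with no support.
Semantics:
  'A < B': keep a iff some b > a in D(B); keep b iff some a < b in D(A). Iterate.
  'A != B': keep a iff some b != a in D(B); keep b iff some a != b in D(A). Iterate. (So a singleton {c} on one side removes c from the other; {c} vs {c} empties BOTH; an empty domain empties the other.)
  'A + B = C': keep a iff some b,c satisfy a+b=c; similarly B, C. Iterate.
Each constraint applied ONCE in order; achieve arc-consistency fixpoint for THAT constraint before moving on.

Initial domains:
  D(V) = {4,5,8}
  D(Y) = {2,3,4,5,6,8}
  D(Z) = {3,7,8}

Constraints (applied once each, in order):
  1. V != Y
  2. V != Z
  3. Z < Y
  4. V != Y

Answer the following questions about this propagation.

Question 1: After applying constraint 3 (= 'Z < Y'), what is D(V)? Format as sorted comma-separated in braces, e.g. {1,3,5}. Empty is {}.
Constraint 1 (V != Y) on D(V)={4,5,8} D(Y)={2,3,4,5,6,8}: no change
Constraint 2 (V != Z) on D(V)={4,5,8} D(Z)={3,7,8}: no change
Constraint 3 (Z < Y) on D(Z)={3,7,8} D(Y)={2,3,4,5,6,8}: Z {3,7,8}->{3,7}; Y {2,3,4,5,6,8}->{4,5,6,8}
So after constraint 3: D(V) = {4,5,8}

Answer: {4,5,8}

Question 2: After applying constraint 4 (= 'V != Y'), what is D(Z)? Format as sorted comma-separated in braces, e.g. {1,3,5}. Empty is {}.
Answer: {3,7}

Derivation:
Constraint 1 (V != Y) on D(V)={4,5,8} D(Y)={2,3,4,5,6,8}: no change
Constraint 2 (V != Z) on D(V)={4,5,8} D(Z)={3,7,8}: no change
Constraint 3 (Z < Y) on D(Z)={3,7,8} D(Y)={2,3,4,5,6,8}: Z {3,7,8}->{3,7}; Y {2,3,4,5,6,8}->{4,5,6,8}
Constraint 4 (V != Y) on D(V)={4,5,8} D(Y)={4,5,6,8}: no change
So after constraint 4: D(Z) = {3,7}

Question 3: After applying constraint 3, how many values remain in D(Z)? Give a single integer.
Constraint 1 (V != Y) on D(V)={4,5,8} D(Y)={2,3,4,5,6,8}: no change
Constraint 2 (V != Z) on D(V)={4,5,8} D(Z)={3,7,8}: no change
Constraint 3 (Z < Y) on D(Z)={3,7,8} D(Y)={2,3,4,5,6,8}: Z {3,7,8}->{3,7}; Y {2,3,4,5,6,8}->{4,5,6,8}
So after constraint 3: D(Z)={3,7}, size = 2

Answer: 2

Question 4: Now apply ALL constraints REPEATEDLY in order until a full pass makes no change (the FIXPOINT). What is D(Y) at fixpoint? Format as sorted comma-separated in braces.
pass 0 (initial): D(Y)={2,3,4,5,6,8}
pass 1: Y {2,3,4,5,6,8}->{4,5,6,8}; Z {3,7,8}->{3,7}
pass 2: no change
Fixpoint after 2 passes: D(Y) = {4,5,6,8}

Answer: {4,5,6,8}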